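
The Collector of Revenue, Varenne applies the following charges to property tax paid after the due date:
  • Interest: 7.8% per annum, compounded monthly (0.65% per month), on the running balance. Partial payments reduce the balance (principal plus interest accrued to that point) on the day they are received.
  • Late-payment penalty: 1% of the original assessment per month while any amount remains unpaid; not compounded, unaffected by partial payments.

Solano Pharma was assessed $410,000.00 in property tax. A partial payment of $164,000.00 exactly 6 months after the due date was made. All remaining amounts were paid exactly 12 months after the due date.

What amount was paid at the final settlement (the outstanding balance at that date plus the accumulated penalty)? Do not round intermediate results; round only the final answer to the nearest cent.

$321,847.58

Balance at month 6: $410,000.0000 × (1 + 0.0065)^6 = $426,252.1004…
After $164,000.00 payment: $426,252.1004… − $164,000.00 = $262,252.1004…
Balance at month 12: $262,252.1004… × (1 + 0.0065)^6 = $272,647.5821…
Penalty: 12 × 1% × $410,000.00 = $49,200.00
Final settlement = outstanding balance + penalty = $272,647.5821… + $49,200.00 = $321,847.58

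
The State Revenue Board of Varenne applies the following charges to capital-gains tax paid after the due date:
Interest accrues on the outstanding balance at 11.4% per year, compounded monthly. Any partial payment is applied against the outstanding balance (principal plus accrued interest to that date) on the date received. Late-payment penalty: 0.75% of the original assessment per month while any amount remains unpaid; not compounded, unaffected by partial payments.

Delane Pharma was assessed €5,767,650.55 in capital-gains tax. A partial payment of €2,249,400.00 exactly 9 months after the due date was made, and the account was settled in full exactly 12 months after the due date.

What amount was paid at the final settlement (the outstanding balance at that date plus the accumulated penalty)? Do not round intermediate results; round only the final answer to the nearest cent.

€4,665,598.94

Monthly rate = 11.4% ÷ 12 = 0.95%
Balance at month 9: €5,767,650.5500 × (1 + 0.0095)^9 = €6,279,945.1278…
After €2,249,400.00 payment: €6,279,945.1278… − €2,249,400.00 = €4,030,545.1278…
Balance at month 12: €4,030,545.1278… × (1 + 0.0095)^3 = €4,146,510.3897…
Penalty: 12 × 0.75% × €5,767,650.55 = €519,088.55…
Final settlement = outstanding balance + penalty = €4,146,510.3897… + €519,088.55… = €4,665,598.94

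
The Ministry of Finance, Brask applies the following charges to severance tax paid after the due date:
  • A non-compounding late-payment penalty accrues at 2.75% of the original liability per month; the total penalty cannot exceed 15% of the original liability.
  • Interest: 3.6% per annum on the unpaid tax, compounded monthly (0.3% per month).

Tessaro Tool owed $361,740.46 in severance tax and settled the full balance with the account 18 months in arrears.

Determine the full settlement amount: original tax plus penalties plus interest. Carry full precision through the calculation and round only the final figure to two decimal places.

$436,041.69

Penalty (uncapped): 18 × 2.75% × $361,740.46 = $179,061.53…; cap = 15% × $361,740.46 = $54,261.07… → penalty = $54,261.07…
Interest: $361,740.46 × ((1 + 0.003)^18 − 1) = $361,740.46 × 0.0553993… = $20,040.1617…
Total = $361,740.46 + $54,261.0690 + $20,040.1617… = $436,041.69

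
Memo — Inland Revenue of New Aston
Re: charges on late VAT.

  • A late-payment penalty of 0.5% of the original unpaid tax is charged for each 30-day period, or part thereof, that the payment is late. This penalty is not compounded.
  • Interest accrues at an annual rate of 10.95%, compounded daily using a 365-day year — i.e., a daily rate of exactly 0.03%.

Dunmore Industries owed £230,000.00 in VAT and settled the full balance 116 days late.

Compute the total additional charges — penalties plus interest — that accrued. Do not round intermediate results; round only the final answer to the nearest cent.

Penalty periods: ⌈116/30⌉ = 4; penalty = 4 × 0.5% × £230,000.00 = £4,600.00
Interest: £230,000.00 × ((1 + 0.0003)^116 − 1) = £230,000.00 × 0.03540720… = £8,143.6564…
Penalties + interest = £4,600.0000 + £8,143.6564… = £12,743.66

£12,743.66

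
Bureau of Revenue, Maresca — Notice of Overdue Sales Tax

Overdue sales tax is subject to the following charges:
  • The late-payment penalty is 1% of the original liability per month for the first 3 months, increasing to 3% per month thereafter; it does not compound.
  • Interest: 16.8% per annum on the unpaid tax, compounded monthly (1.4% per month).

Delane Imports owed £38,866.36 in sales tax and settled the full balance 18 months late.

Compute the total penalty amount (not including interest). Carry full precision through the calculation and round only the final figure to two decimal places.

£18,655.85

Penalty, months 1–3: 3 × 1% × £38,866.36 = £1,165.99…
Penalty, months 4–18: 15 × 3% × £38,866.36 = £17,489.86…
Total penalty = £1,165.99… + £17,489.86… = £18,655.85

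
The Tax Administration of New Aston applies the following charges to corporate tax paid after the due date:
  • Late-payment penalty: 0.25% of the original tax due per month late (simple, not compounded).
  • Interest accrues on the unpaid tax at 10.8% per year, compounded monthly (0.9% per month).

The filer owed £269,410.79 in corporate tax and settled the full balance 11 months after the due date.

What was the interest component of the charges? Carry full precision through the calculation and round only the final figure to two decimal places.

£27,904.89

Interest: £269,410.79 × ((1 + 0.009)^11 − 1) = £269,410.79 × 0.1035775… = £27,904.8901…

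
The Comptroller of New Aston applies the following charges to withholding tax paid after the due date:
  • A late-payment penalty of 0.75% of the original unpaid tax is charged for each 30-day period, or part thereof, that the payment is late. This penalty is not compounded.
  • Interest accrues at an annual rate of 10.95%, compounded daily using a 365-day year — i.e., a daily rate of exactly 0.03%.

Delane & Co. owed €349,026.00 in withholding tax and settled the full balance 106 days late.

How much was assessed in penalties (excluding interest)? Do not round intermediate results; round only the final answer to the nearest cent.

Penalty periods: ⌈106/30⌉ = 4; penalty = 4 × 0.75% × €349,026.00 = €10,470.78

€10,470.78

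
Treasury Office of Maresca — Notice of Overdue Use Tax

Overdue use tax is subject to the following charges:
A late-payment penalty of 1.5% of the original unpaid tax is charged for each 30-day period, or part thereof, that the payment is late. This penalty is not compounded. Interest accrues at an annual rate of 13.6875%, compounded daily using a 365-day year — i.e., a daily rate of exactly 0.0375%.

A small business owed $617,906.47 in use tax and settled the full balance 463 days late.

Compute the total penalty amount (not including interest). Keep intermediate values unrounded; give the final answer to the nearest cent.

Penalty periods: ⌈463/30⌉ = 16; penalty = 16 × 1.5% × $617,906.47 = $148,297.55…

$148,297.55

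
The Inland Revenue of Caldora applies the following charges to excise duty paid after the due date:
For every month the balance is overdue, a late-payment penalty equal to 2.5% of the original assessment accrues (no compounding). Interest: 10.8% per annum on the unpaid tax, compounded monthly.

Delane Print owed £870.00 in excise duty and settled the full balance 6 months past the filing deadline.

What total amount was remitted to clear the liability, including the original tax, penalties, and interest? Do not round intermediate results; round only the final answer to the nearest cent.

Late-payment penalty: 6 × 2.5% × £870.00 = £130.50
Interest (10.8%/yr ÷ 12 = 0.9%/month): £870.00 × ((1 + 0.009)^6 − 1) = £48.0498…
Total = £870.00 + £130.5000 + £48.0498… = £1,048.55

£1,048.55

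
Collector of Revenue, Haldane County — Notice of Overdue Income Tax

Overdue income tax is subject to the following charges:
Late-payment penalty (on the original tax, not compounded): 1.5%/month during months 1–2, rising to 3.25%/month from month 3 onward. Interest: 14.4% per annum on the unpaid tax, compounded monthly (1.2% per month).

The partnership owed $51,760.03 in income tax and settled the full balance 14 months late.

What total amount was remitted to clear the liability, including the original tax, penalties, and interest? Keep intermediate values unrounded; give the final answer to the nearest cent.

$82,906.85

Penalty, months 1–2: 2 × 1.5% × $51,760.03 = $1,552.80…
Penalty, months 3–14: 12 × 3.25% × $51,760.03 = $20,186.41…
Interest: $51,760.03 × ((1 + 0.012)^14 − 1) = $51,760.03 × 0.1817543… = $9,407.6057…
Total = $51,760.03 + $21,739.2126 + $9,407.6057… = $82,906.85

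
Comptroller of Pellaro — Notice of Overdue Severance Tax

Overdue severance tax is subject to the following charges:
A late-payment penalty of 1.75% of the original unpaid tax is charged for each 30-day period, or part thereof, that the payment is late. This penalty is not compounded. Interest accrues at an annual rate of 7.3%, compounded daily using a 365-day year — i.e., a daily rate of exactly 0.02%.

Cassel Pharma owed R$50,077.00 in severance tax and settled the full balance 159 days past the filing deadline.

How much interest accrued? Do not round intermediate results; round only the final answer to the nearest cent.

R$1,617.87

Interest: R$50,077.00 × ((1 + 0.0002)^159 − 1) = R$50,077.00 × 0.03230774… = R$1,617.8747…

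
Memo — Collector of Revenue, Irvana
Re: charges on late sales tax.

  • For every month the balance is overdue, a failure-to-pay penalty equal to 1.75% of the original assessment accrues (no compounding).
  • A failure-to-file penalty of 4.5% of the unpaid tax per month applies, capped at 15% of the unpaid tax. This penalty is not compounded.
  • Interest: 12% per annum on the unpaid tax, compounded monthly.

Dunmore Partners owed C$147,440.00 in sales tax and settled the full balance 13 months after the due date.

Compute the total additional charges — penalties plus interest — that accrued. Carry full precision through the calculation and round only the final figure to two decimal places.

Failure-to-file: 13 × 4.5% × C$147,440.00 = C$86,252.40, capped at 15% × C$147,440.00 = C$22,116.00
Failure-to-pay penalty: 13 × 1.75% × C$147,440.00 = C$33,542.60
Interest (12%/yr ÷ 12 = 1%/month): C$147,440.00 × ((1 + 0.01)^13 − 1) = C$20,360.4733…
Penalties + interest = C$55,658.6000 + C$20,360.4733… = C$76,019.07

C$76,019.07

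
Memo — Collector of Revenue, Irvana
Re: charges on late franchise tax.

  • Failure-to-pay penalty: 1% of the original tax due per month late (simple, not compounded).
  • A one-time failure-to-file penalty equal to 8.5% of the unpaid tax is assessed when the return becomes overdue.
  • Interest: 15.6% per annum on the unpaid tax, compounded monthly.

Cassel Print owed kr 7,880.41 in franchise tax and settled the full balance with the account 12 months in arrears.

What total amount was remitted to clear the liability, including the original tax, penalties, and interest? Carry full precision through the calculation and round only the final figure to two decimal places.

kr 10,817.06

Failure-to-file penalty: 8.5% × kr 7,880.41 = kr 669.83…
Failure-to-pay penalty = 1% × kr 7,880.41 × 12 mo = kr 945.65…
Interest (15.6%/yr ÷ 12 = 1.3%/month): kr 7,880.41 × ((1 + 0.013)^12 − 1) = kr 1,321.1647…
Total = kr 7,880.41 + kr 1,615.4841… + kr 1,321.1647… = kr 10,817.06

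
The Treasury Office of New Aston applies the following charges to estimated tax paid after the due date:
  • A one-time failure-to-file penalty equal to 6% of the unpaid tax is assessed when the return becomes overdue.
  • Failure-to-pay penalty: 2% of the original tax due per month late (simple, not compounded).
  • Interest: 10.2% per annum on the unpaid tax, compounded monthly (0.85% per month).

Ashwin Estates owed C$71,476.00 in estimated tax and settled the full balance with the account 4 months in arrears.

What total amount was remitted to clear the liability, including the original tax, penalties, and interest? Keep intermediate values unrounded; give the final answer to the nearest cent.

Failure-to-file penalty: 6% × C$71,476.00 = C$4,288.56
Failure-to-pay penalty: 4 × 2% × C$71,476.00 = C$5,718.08
Interest: C$71,476.00 × ((1 + 0.0085)^4 − 1) = C$71,476.00 × 0.0344360… = C$2,461.3448…
Total = C$71,476.00 + C$10,006.6400 + C$2,461.3448… = C$83,943.98

C$83,943.98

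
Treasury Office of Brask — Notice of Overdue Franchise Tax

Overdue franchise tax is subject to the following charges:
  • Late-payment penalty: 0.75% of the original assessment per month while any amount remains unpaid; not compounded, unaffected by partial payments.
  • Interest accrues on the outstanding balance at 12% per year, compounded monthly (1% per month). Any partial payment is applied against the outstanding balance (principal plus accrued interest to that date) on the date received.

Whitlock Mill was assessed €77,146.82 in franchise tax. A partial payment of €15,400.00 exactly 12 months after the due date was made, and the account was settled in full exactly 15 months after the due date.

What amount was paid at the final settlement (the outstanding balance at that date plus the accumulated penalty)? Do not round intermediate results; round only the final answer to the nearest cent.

Balance at month 12: €77,146.8200 × (1 + 0.01)^12 = €86,930.9678…
After €15,400.00 payment: €86,930.9678… − €15,400.00 = €71,530.9678…
Balance at month 15: €71,530.9678… × (1 + 0.01)^3 = €73,698.4276…
Penalty: 15 × 0.75% × €77,146.82 = €8,679.02…
Final settlement = outstanding balance + penalty = €73,698.4276… + €8,679.02… = €82,377.44

€82,377.44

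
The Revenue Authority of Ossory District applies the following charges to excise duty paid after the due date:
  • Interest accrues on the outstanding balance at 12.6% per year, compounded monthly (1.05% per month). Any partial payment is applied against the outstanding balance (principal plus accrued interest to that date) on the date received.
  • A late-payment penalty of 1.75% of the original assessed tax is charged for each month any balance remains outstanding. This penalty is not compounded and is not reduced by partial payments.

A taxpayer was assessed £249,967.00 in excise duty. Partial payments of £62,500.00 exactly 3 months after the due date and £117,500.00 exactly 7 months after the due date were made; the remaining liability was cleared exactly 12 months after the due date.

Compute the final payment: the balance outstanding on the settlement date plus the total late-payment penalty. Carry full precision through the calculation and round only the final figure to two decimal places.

£143,379.84

Balance at month 3: £249,967.0000 × (1 + 0.0105)^3 = £257,923.9265…
After £62,500.00 payment: £257,923.9265… − £62,500.00 = £195,423.9265…
Balance at month 7: £195,423.9265… × (1 + 0.0105)^4 = £203,761.9116…
After £117,500.00 payment: £203,761.9116… − £117,500.00 = £86,261.9116…
Balance at month 12: £86,261.9116… × (1 + 0.0105)^5 = £90,886.7695…
Penalty: 12 × 1.75% × £249,967.00 = £52,493.07
Final settlement = outstanding balance + penalty = £90,886.7695… + £52,493.07 = £143,379.84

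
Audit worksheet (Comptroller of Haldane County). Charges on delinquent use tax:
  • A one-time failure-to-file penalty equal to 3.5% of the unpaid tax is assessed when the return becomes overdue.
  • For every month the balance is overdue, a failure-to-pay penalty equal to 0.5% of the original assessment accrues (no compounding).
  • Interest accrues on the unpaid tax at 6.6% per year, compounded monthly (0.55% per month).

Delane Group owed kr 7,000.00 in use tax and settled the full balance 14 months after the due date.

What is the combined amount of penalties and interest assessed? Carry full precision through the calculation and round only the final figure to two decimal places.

kr 1,293.70

Failure-to-file penalty: 3.5% × kr 7,000.00 = kr 245.00
Failure-to-pay penalty = 0.5% × kr 7,000.00 × 14 mo = kr 490.00
Interest: kr 7,000.00 × ((1 + 0.0055)^14 − 1) = kr 7,000.00 × 0.0798142… = kr 558.6997…
Penalties + interest = kr 735.0000 + kr 558.6997… = kr 1,293.70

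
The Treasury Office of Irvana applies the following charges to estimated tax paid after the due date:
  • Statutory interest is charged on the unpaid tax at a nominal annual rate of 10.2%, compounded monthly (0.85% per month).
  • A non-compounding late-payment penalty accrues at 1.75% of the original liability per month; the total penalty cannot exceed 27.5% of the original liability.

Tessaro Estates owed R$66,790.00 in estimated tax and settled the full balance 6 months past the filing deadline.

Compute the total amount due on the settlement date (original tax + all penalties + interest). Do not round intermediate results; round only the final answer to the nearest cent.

R$77,282.45

Penalty: 6 × 1.75% × R$66,790.00 = R$7,012.95 (below the 27.5% cap of R$18,367.25)
Interest: R$66,790.00 × ((1 + 0.0085)^6 − 1) = R$66,790.00 × 0.0520961… = R$3,479.4993…
Total = R$66,790.00 + R$7,012.9500 + R$3,479.4993… = R$77,282.45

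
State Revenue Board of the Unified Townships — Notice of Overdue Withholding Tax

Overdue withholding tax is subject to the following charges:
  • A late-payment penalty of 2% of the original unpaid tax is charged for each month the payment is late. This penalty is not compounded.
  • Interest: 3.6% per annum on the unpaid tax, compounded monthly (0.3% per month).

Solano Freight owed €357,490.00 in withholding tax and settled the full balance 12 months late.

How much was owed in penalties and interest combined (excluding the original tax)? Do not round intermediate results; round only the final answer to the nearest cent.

Late-payment penalty = 2% × €357,490.00 × 12 mo = €85,797.60
Interest: €357,490.00 × ((1 + 0.003)^12 − 1) = €357,490.00 × 0.0366000… = €13,084.1270…
Penalties + interest = €85,797.6000 + €13,084.1270… = €98,881.73

€98,881.73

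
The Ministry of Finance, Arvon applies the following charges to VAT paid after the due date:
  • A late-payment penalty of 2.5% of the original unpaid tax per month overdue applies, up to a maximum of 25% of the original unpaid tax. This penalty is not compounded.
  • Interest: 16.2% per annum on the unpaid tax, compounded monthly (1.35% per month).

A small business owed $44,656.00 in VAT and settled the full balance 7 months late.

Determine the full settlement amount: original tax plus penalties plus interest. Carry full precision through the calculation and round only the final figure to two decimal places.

$56,865.60

Penalty: 7 × 2.5% × $44,656.00 = $7,814.80 (below the 25% cap of $11,164.00)
Interest: $44,656.00 × ((1 + 0.0135)^7 − 1) = $44,656.00 × 0.0984145… = $4,394.7995…
Total = $44,656.00 + $7,814.8000 + $4,394.7995… = $56,865.60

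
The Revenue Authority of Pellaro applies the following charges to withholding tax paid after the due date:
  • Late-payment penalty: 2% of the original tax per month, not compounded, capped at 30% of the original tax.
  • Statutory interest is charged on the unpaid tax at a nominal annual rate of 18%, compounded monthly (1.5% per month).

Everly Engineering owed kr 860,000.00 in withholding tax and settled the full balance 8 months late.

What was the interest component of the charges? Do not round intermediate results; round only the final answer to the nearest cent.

Interest: kr 860,000.00 × ((1 + 0.015)^8 − 1) = kr 860,000.00 × 0.1264926… = kr 108,783.6245…

kr 108,783.62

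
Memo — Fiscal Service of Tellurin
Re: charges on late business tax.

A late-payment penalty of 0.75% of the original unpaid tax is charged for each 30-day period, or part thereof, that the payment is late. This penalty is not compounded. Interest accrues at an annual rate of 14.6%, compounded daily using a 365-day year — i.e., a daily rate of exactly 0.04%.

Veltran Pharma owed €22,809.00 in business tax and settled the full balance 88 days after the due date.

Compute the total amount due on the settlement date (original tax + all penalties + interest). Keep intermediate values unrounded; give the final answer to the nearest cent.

€24,139.21

Penalty periods: ⌈88/30⌉ = 3; penalty = 3 × 0.75% × €22,809.00 = €513.20…
Interest: €22,809.00 × ((1 + 0.0004)^88 − 1) = €22,809.00 × 0.03581956… = €817.0084…
Total = €22,809.00 + €513.2025 + €817.0084… = €24,139.21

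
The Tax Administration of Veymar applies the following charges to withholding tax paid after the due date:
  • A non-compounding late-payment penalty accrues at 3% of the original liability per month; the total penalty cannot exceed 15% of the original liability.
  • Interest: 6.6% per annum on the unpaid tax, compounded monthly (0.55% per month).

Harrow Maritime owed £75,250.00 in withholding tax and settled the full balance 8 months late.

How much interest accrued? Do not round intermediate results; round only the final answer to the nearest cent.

Interest: £75,250.00 × ((1 + 0.0055)^8 − 1) = £75,250.00 × 0.0448564… = £3,375.4427…

£3,375.44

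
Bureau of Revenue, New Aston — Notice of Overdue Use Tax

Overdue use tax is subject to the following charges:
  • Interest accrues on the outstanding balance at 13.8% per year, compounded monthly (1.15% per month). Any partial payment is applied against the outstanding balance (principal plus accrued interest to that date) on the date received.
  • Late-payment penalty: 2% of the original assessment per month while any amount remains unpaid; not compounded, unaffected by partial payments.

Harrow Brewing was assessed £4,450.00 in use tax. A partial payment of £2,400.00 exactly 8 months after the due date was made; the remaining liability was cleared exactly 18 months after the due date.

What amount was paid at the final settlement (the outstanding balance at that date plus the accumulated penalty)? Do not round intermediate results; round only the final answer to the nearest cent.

£4,378.23

Balance at month 8: £4,450.0000 × (1 + 0.0115)^8 = £4,876.2629…
After £2,400.00 payment: £4,876.2629… − £2,400.00 = £2,476.2629…
Balance at month 18: £2,476.2629… × (1 + 0.0115)^10 = £2,776.2311…
Penalty: 18 × 2% × £4,450.00 = £1,602.00
Final settlement = outstanding balance + penalty = £2,776.2311… + £1,602.00 = £4,378.23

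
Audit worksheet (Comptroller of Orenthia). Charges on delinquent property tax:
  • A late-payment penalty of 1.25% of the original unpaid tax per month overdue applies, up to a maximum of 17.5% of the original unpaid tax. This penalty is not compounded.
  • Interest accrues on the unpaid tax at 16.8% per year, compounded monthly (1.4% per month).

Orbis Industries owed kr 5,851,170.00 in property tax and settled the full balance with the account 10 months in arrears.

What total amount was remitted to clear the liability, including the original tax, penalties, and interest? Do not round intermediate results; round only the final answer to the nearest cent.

kr 7,455,312.05

Penalty: 10 × 1.25% × kr 5,851,170.00 = kr 731,396.25 (below the 17.5% cap of kr 1,023,954.75)
Interest: kr 5,851,170.00 × ((1 + 0.014)^10 − 1) = kr 5,851,170.00 × 0.1491575… = kr 872,745.7985…
Total = kr 5,851,170.00 + kr 731,396.2500 + kr 872,745.7985… = kr 7,455,312.05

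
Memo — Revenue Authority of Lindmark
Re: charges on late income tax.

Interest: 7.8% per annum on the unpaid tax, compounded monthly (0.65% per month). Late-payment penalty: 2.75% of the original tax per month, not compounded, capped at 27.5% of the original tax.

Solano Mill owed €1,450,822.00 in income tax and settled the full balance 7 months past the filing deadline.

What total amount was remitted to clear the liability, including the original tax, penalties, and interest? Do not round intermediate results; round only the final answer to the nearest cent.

Penalty: 7 × 2.75% × €1,450,822.00 = €279,283.24… (below the 27.5% cap of €398,976.05)
Interest: €1,450,822.00 × ((1 + 0.0065)^7 − 1) = €1,450,822.00 × 0.0463969… = €67,313.6789…
Total = €1,450,822.00 + €279,283.2350 + €67,313.6789… = €1,797,418.91

€1,797,418.91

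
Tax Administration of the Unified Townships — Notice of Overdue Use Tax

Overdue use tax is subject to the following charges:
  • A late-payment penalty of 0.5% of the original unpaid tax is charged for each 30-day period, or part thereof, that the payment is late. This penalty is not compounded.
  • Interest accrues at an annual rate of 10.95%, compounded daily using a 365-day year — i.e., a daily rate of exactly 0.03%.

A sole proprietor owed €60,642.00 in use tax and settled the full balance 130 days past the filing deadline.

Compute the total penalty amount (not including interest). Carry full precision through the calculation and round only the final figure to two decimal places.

Penalty periods: ⌈130/30⌉ = 5; penalty = 5 × 0.5% × €60,642.00 = €1,516.05

€1,516.05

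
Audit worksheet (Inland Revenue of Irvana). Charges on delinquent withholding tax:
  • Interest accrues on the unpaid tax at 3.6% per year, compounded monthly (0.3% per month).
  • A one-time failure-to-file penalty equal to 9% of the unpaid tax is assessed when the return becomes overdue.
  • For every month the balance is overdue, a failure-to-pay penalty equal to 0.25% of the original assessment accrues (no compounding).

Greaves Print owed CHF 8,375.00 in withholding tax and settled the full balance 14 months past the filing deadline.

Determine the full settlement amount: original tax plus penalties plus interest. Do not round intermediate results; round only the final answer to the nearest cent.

Failure-to-file penalty: 9% × CHF 8,375.00 = CHF 753.75
Failure-to-pay penalty = 0.25% × CHF 8,375.00 × 14 mo = CHF 293.13…
Interest: CHF 8,375.00 × ((1 + 0.003)^14 − 1) = CHF 8,375.00 × 0.0428289… = CHF 358.6921…
Total = CHF 8,375.00 + CHF 1,046.8750 + CHF 358.6921… = CHF 9,780.57

CHF 9,780.57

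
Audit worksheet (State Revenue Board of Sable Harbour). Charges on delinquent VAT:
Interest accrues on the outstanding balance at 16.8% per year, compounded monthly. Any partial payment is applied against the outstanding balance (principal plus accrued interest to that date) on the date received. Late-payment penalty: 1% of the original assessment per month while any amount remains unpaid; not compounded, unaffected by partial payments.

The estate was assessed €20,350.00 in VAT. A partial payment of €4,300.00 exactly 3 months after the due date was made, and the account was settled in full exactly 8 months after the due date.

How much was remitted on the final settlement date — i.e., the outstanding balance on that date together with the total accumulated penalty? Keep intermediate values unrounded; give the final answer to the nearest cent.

Monthly rate = 16.8% ÷ 12 = 1.4%
Balance at month 3: €20,350.0000 × (1 + 0.014)^3 = €21,216.7216…
After €4,300.00 payment: €21,216.7216… − €4,300.00 = €16,916.7216…
Balance at month 8: €16,916.7216… × (1 + 0.014)^5 = €18,134.5164…
Penalty: 8 × 1% × €20,350.00 = €1,628.00
Final settlement = outstanding balance + penalty = €18,134.5164… + €1,628.00 = €19,762.52

€19,762.52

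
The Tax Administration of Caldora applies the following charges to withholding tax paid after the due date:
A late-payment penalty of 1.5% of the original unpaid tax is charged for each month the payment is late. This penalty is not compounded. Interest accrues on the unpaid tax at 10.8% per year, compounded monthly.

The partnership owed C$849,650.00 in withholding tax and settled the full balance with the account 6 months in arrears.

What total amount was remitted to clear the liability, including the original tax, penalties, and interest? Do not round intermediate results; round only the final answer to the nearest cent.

C$973,044.40

Late-payment penalty = 1.5% × C$849,650.00 × 6 mo = C$76,468.50
Interest (10.8%/yr ÷ 12 = 0.9%/month): C$849,650.00 × ((1 + 0.009)^6 − 1) = C$46,925.8966…
Total = C$849,650.00 + C$76,468.5000 + C$46,925.8966… = C$973,044.40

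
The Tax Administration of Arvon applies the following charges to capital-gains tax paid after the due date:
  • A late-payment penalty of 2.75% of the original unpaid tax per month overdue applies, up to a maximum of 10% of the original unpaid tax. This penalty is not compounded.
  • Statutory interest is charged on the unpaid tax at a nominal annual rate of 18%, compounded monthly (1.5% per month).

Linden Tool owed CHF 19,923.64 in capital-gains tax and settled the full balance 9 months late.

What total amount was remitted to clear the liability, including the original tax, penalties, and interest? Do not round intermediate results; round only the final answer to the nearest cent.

Penalty (uncapped): 9 × 2.75% × CHF 19,923.64 = CHF 4,931.10…; cap = 10% × CHF 19,923.64 = CHF 1,992.36… → penalty = CHF 1,992.36…
Interest: CHF 19,923.64 × ((1 + 0.015)^9 − 1) = CHF 19,923.64 × 0.1433900… = CHF 2,856.8502…
Total = CHF 19,923.64 + CHF 1,992.3640 + CHF 2,856.8502… = CHF 24,772.85

CHF 24,772.85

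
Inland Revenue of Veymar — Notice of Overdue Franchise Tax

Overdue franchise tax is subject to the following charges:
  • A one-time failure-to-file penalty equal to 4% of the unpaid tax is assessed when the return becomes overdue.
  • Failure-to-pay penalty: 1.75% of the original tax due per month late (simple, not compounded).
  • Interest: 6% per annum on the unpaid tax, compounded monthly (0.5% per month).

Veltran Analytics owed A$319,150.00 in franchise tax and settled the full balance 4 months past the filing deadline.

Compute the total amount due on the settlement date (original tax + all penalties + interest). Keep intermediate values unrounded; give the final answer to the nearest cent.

Failure-to-file penalty: 4% × A$319,150.00 = A$12,766.00
Failure-to-pay penalty = 1.75% × A$319,150.00 × 4 mo = A$22,340.50
Interest: A$319,150.00 × ((1 + 0.005)^4 − 1) = A$319,150.00 × 0.0201505… = A$6,431.0323…
Total = A$319,150.00 + A$35,106.5000 + A$6,431.0323… = A$360,687.53

A$360,687.53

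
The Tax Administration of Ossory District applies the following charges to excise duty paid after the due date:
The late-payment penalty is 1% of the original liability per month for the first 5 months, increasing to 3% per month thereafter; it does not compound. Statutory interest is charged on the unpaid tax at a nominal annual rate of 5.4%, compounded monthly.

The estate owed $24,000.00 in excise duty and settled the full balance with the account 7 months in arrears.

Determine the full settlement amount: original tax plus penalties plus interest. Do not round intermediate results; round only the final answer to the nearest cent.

$27,406.28

Penalty, months 1–5: 5 × 1% × $24,000.00 = $1,200.00
Penalty, months 6–7: 2 × 3% × $24,000.00 = $1,440.00
Interest (5.4%/yr ÷ 12 = 0.45%/month): $24,000.00 × ((1 + 0.0045)^7 − 1) = $766.2829…
Total = $24,000.00 + $2,640.0000 + $766.2829… = $27,406.28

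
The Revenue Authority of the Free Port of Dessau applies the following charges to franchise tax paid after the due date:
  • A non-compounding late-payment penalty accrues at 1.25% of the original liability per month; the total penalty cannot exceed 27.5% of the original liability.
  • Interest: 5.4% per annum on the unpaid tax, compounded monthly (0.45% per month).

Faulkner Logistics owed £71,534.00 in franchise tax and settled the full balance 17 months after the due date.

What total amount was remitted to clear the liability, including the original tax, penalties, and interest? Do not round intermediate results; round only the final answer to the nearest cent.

Penalty: 17 × 1.25% × £71,534.00 = £15,200.98… (below the 27.5% cap of £19,671.85)
Interest: £71,534.00 × ((1 + 0.0045)^17 − 1) = £71,534.00 × 0.0793170… = £5,673.8589…
Total = £71,534.00 + £15,200.9750 + £5,673.8589… = £92,408.83

£92,408.83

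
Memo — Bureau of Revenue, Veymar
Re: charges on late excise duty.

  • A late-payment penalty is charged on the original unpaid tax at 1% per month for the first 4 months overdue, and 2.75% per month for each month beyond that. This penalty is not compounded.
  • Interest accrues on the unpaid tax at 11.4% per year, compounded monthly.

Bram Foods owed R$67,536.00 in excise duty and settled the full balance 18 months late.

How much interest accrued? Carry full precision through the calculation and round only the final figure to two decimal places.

Interest (11.4%/yr ÷ 12 = 0.95%/month): R$67,536.00 × ((1 + 0.0095)^18 − 1) = R$12,530.1883…

R$12,530.19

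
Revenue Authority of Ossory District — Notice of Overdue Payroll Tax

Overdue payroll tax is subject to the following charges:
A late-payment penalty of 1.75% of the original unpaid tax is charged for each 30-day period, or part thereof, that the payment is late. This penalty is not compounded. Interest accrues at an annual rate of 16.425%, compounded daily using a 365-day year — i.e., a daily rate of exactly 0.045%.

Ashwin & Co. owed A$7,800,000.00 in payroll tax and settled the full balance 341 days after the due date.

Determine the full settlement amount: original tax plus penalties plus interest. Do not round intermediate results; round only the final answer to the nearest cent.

Penalty periods: ⌈341/30⌉ = 12; penalty = 12 × 1.75% × A$7,800,000.00 = A$1,638,000.00
Interest: A$7,800,000.00 × ((1 + 0.00045)^341 − 1) = A$7,800,000.00 × 0.16580925… = A$1,293,312.1777…
Total = A$7,800,000.00 + A$1,638,000.0000 + A$1,293,312.1777… = A$10,731,312.18

A$10,731,312.18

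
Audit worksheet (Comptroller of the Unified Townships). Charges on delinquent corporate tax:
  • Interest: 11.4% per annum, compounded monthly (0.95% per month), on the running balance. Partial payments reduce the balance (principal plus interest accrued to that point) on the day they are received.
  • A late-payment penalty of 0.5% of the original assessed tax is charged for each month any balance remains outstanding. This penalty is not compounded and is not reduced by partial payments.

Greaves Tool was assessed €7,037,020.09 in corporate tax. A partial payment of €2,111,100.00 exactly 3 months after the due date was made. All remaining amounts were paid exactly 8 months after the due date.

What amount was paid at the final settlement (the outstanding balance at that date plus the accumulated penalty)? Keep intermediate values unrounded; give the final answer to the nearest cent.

€5,658,138.18

Balance at month 3: €7,037,020.0900 × (1 + 0.0095)^3 = €7,239,486.4691…
After €2,111,100.00 payment: €7,239,486.4691… − €2,111,100.00 = €5,128,386.4691…
Balance at month 8: €5,128,386.4691… × (1 + 0.0095)^5 = €5,376,657.3739…
Penalty: 8 × 0.5% × €7,037,020.09 = €281,480.80…
Final settlement = outstanding balance + penalty = €5,376,657.3739… + €281,480.80… = €5,658,138.18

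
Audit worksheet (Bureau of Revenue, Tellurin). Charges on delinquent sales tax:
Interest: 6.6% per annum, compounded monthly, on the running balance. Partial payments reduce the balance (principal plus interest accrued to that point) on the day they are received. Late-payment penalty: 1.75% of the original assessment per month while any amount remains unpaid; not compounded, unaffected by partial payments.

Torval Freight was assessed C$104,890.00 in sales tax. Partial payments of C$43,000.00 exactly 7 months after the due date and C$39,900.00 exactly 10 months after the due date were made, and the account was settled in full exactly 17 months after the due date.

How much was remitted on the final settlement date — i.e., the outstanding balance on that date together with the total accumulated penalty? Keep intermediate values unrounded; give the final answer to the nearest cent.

C$59,459.48

Monthly rate = 6.6% ÷ 12 = 0.55%
Balance at month 7: C$104,890.0000 × (1 + 0.0055)^7 = C$108,995.5105…
After C$43,000.00 payment: C$108,995.5105… − C$43,000.00 = C$65,995.5105…
Balance at month 10: C$65,995.5105… × (1 + 0.0055)^3 = C$67,090.4365…
After C$39,900.00 payment: C$67,090.4365… − C$39,900.00 = C$27,190.4365…
Balance at month 17: C$27,190.4365… × (1 + 0.0055)^7 = C$28,254.7003…
Penalty: 17 × 1.75% × C$104,890.00 = C$31,204.78…
Final settlement = outstanding balance + penalty = C$28,254.7003… + C$31,204.78… = C$59,459.48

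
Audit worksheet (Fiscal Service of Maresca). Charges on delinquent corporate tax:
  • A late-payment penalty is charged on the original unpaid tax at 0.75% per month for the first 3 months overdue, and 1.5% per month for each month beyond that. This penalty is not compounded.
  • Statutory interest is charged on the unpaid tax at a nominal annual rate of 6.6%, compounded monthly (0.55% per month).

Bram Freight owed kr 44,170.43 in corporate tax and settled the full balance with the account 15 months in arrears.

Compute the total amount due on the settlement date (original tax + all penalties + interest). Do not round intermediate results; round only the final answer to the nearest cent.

kr 56,902.70

Penalty, months 1–3: 3 × 0.75% × kr 44,170.43 = kr 993.83…
Penalty, months 4–15: 12 × 1.5% × kr 44,170.43 = kr 7,950.68…
Interest: kr 44,170.43 × ((1 + 0.0055)^15 − 1) = kr 44,170.43 × 0.0857532… = kr 3,787.7564…
Total = kr 44,170.43 + kr 8,944.5121… + kr 3,787.7564… = kr 56,902.70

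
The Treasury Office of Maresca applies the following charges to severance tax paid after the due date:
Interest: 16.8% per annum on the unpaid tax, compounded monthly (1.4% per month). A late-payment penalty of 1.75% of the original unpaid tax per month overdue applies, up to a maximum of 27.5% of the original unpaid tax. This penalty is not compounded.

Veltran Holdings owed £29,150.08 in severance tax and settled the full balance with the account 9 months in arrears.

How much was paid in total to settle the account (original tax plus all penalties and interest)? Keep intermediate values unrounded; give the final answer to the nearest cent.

£37,626.67

Penalty: 9 × 1.75% × £29,150.08 = £4,591.14… (below the 27.5% cap of £8,016.27…)
Interest: £29,150.08 × ((1 + 0.014)^9 − 1) = £29,150.08 × 0.1332914… = £3,885.4551…
Total = £29,150.08 + £4,591.1376 + £3,885.4551… = £37,626.67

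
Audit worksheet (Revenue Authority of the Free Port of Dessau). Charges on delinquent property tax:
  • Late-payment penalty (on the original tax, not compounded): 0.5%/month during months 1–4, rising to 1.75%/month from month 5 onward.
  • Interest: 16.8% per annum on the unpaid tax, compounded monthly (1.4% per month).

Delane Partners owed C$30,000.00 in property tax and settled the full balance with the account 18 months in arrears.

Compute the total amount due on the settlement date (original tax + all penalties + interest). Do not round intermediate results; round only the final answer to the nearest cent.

C$46,480.48

Penalty, months 1–4: 4 × 0.5% × C$30,000.00 = C$600.00
Penalty, months 5–18: 14 × 1.75% × C$30,000.00 = C$7,350.00
Interest: C$30,000.00 × ((1 + 0.014)^18 − 1) = C$30,000.00 × 0.2843494… = C$8,530.4822…
Total = C$30,000.00 + C$7,950.0000 + C$8,530.4822… = C$46,480.48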